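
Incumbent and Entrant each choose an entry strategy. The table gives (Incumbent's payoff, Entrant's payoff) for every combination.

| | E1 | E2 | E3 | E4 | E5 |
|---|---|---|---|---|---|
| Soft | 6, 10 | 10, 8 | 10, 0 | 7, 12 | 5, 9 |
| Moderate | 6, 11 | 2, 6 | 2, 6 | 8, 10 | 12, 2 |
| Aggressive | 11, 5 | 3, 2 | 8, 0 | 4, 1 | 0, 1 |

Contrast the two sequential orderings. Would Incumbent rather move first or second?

first

If Incumbent leads: Entrant's best replies are Soft→E4, Moderate→E1, Aggressive→E1; Incumbent's induced payoffs 7, 6, 11; outcome (Aggressive, E1), payoffs (11, 5).
If Entrant leads: Incumbent's best replies are E1→Aggressive, E2→Soft, E3→Soft, E4→Moderate, E5→Moderate; Entrant's induced payoffs 5, 8, 0, 10, 2; outcome (Moderate, E4), payoffs (8, 10).
Incumbent gets 11 moving first and 8 moving second, so Incumbent prefers to move first.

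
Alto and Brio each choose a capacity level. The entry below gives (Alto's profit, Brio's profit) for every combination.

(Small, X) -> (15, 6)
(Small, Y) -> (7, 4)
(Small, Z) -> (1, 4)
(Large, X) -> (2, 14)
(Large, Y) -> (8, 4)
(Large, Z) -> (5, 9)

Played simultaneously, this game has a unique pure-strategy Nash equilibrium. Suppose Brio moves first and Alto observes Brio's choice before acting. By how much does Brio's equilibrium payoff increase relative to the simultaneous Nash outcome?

Solve by backward induction (Brio leads).
- X: Alto compares 15, 2 and picks Small; Brio would get 6.
- Y: Alto compares 7, 8 and picks Large; Brio would get 4.
- Z: Alto compares 1, 5 and picks Large; Brio would get 9.
Maximizing over 6, 4, 9, Brio chooses Z. Subgame-perfect outcome: (Large, Z) with payoffs (5, 9).
For the simultaneous game, intersect best replies.
Alto's best replies: X→Small; Y→Large; Z→Large.
Brio's best replies: Small→X; Large→X.
The unique mutual best reply is (Small, X), giving (15, 6).
Brio's commitment gain: 9 − 6 = 3.

3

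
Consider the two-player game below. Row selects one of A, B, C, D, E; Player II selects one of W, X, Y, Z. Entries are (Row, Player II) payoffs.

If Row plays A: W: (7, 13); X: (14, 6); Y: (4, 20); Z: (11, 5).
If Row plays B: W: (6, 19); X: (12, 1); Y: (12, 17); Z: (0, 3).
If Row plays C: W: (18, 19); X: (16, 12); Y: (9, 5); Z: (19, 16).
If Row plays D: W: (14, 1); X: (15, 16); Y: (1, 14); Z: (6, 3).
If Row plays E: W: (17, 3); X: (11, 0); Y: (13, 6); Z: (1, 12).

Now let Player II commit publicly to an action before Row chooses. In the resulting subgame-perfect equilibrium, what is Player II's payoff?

19

Backward induction with Player II moving first.
- W → Row plays C (best of 7, 6, 18, 14, 17); Player II gets 19.
- X → Row plays C (best of 14, 12, 16, 15, 11); Player II gets 12.
- Y → Row plays E (best of 4, 12, 9, 1, 13); Player II gets 6.
- Z → Row plays C (best of 11, 0, 19, 6, 1); Player II gets 16.
Among 19, 12, 6, 16, the best is 19 at W. Subgame-perfect outcome: (C, W) with payoffs (18, 19).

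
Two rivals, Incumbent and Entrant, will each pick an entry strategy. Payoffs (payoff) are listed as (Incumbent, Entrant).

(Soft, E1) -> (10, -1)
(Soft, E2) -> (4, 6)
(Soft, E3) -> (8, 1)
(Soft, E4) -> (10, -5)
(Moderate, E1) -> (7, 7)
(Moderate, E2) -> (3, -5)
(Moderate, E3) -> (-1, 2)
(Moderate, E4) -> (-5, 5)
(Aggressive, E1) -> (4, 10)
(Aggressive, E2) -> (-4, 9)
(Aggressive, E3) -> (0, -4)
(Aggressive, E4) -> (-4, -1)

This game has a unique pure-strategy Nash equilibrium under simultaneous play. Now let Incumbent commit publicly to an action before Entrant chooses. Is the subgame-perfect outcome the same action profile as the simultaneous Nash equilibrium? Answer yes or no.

no

Backward induction with Incumbent moving first.
- Soft: Entrant compares -1, 6, 1, -5 and picks E2; Incumbent would get 4.
- Moderate: Entrant compares 7, -5, 2, 5 and picks E1; Incumbent would get 7.
- Aggressive: Entrant compares 10, 9, -4, -1 and picks E1; Incumbent would get 4.
Maximizing over 4, 7, 4, Incumbent chooses Moderate. Subgame-perfect outcome: (Moderate, E1) with payoffs (7, 7).
Under simultaneous play:
Incumbent's best replies: E1→Soft; E2→Soft; E3→Soft; E4→Soft.
Entrant's best replies: Soft→E2; Moderate→E1; Aggressive→E1.
The unique mutual best reply is (Soft, E2), giving (4, 6).
Sequential outcome (Moderate, E1) differs from the Nash profile (Soft, E2).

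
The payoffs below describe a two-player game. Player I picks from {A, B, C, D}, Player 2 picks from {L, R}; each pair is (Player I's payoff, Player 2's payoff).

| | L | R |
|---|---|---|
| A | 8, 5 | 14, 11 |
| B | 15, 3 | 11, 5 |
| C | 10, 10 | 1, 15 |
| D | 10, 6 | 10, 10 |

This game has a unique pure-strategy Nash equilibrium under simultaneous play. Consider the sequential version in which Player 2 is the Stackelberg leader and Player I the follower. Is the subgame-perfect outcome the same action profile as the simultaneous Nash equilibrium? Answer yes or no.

Solve by backward induction (Player 2 leads).
- L → Player I plays B (best of 8, 15, 10, 10); Player 2 gets 3.
- R → Player I plays A (best of 14, 11, 1, 10); Player 2 gets 11.
Player 2's induced payoffs are 3, 11, so Player 2 commits to R. Subgame-perfect outcome: (A, R) with payoffs (14, 11).
Under simultaneous play:
Player I's best replies: L→B; R→A.
Player 2's best replies: A→R; B→R; C→R; D→R.
Only (A, R) has each player best-responding; Nash payoffs (14, 11).
Sequential outcome (A, R) coincides with the Nash profile (A, R).

yes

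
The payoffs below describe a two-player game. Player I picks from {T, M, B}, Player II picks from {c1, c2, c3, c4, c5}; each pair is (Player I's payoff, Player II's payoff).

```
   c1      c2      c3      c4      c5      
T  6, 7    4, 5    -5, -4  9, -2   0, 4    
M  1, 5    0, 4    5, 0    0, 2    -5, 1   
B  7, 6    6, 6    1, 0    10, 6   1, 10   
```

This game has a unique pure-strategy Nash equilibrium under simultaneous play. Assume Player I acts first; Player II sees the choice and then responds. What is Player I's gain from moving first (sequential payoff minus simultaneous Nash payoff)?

5

Player II best-responds to each possible Player I move:
- T: Player II compares 7, 5, -4, -2, 4 and picks c1; Player I would get 6.
- M: Player II compares 5, 4, 0, 2, 1 and picks c1; Player I would get 1.
- B: Player II compares 6, 6, 0, 6, 10 and picks c5; Player I would get 1.
Among 6, 1, 1, the best is 6 at T. Subgame-perfect outcome: (T, c1) with payoffs (6, 7).
Now find the simultaneous Nash equilibrium.
Player I's best replies: c1→B; c2→B; c3→M; c4→B; c5→B.
Player II's best replies: T→c1; M→c1; B→c5.
Only (B, c5) has each player best-responding; Nash payoffs (1, 10).
Player I's commitment gain: 6 − 1 = 5.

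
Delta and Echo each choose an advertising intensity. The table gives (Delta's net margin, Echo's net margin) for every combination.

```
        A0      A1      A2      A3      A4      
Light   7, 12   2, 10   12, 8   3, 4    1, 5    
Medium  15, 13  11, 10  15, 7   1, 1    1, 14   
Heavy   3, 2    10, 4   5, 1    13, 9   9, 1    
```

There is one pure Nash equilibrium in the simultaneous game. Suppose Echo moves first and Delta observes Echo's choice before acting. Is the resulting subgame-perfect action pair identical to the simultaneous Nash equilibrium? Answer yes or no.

no

Delta best-responds to each possible Echo move:
- A0: Delta compares 7, 15, 3 and picks Medium; Echo would get 13.
- A1: Delta compares 2, 11, 10 and picks Medium; Echo would get 10.
- A2: Delta compares 12, 15, 5 and picks Medium; Echo would get 7.
- A3: Delta compares 3, 1, 13 and picks Heavy; Echo would get 9.
- A4: Delta compares 1, 1, 9 and picks Heavy; Echo would get 1.
Maximizing over 13, 10, 7, 9, 1, Echo chooses A0. Subgame-perfect outcome: (Medium, A0) with payoffs (15, 13).
For the simultaneous game, intersect best replies.
Delta's best replies: A0→Medium; A1→Medium; A2→Medium; A3→Heavy; A4→Heavy.
Echo's best replies: Light→A0; Medium→A4; Heavy→A3.
The unique mutual best reply is (Heavy, A3), giving (13, 9).
Sequential outcome (Medium, A0) differs from the Nash profile (Heavy, A3).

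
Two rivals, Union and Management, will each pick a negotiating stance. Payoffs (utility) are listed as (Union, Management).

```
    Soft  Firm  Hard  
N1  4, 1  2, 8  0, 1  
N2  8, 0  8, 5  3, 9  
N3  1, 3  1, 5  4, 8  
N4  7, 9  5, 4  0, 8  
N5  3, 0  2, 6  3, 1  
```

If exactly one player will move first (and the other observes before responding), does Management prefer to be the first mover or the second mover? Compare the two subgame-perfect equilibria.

second

If Union leads: Management's best replies are N1→Firm, N2→Hard, N3→Hard, N4→Soft, N5→Firm; Union's induced payoffs 2, 3, 4, 7, 2; outcome (N4, Soft), payoffs (7, 9).
If Management leads: Union's best replies are Soft→N2, Firm→N2, Hard→N3; Management's induced payoffs 0, 5, 8; outcome (N3, Hard), payoffs (4, 8).
Management gets 8 moving first and 9 moving second, so Management prefers to move second.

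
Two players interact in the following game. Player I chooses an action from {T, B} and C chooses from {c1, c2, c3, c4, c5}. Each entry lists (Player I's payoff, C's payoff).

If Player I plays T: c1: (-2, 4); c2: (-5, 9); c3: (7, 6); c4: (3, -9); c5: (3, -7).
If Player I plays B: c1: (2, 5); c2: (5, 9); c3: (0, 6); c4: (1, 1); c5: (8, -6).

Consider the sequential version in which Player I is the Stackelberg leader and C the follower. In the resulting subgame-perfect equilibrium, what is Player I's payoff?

5

Work backward from C's decision.
- T → C plays c2 (best of 4, 9, 6, -9, -7); Player I gets -5.
- B → C plays c2 (best of 5, 9, 6, 1, -6); Player I gets 5.
Maximizing over -5, 5, Player I chooses B. Subgame-perfect outcome: (B, c2) with payoffs (5, 9).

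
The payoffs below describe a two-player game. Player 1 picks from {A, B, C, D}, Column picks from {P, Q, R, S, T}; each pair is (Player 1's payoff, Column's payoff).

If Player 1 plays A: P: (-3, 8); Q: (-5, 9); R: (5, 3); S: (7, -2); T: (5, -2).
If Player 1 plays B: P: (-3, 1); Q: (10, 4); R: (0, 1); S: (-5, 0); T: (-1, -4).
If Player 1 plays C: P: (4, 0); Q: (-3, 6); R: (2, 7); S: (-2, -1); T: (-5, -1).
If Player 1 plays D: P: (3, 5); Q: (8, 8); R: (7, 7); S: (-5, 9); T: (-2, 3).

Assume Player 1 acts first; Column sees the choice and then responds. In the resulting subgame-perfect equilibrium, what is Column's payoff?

4

Work backward from Column's decision.
- A → Column plays Q (best of 8, 9, 3, -2, -2); Player 1 gets -5.
- B → Column plays Q (best of 1, 4, 1, 0, -4); Player 1 gets 10.
- C → Column plays R (best of 0, 6, 7, -1, -1); Player 1 gets 2.
- D → Column plays S (best of 5, 8, 7, 9, 3); Player 1 gets -5.
Player 1's induced payoffs are -5, 10, 2, -5, so Player 1 commits to B. Subgame-perfect outcome: (B, Q) with payoffs (10, 4).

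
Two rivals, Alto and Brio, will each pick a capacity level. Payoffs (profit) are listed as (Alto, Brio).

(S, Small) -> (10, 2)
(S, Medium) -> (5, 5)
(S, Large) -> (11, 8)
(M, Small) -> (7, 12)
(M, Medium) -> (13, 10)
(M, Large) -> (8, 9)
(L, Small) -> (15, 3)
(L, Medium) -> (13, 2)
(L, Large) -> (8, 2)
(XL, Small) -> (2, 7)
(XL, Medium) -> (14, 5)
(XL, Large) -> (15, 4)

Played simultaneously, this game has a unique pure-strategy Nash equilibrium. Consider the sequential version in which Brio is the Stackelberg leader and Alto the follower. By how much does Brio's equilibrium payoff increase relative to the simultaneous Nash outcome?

2

Backward induction with Brio moving first.
- Small: Alto compares 10, 7, 15, 2 and picks L; Brio would get 3.
- Medium: Alto compares 5, 13, 13, 14 and picks XL; Brio would get 5.
- Large: Alto compares 11, 8, 8, 15 and picks XL; Brio would get 4.
Among 3, 5, 4, the best is 5 at Medium. Subgame-perfect outcome: (XL, Medium) with payoffs (14, 5).
Under simultaneous play:
Alto's best replies: Small→L; Medium→XL; Large→XL.
Brio's best replies: S→Large; M→Small; L→Small; XL→Small.
Only (L, Small) has each player best-responding; Nash payoffs (15, 3).
Brio's commitment gain: 5 − 3 = 2.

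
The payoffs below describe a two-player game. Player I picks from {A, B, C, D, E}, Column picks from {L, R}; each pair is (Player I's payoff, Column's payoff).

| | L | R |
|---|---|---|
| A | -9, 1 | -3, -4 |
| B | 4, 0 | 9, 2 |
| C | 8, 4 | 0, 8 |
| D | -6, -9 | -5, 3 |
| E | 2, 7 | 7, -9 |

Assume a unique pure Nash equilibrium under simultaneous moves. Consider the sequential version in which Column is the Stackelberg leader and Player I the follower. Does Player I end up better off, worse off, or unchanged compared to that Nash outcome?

worse off

Solve by backward induction (Column leads).
- L: BR = C, leader payoff 4.
- R: BR = B, leader payoff 2.
Column's induced payoffs are 4, 2, so Column commits to L. Subgame-perfect outcome: (C, L) with payoffs (8, 4).
For the simultaneous game, intersect best replies.
Player I's best replies: L→C; R→B.
Column's best replies: A→L; B→R; C→R; D→R; E→L.
Only (B, R) has each player best-responding; Nash payoffs (9, 2).
Player I earns 8 sequentially versus 9 at the Nash outcome: worse off.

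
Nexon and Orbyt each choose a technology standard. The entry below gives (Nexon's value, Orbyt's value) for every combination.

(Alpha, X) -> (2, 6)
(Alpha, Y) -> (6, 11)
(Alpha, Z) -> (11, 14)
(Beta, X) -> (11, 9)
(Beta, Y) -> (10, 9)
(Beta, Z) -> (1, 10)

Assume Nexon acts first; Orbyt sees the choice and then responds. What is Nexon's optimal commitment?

Orbyt best-responds to each possible Nexon move:
- Alpha → Orbyt plays Z (best of 6, 11, 14); Nexon gets 11.
- Beta → Orbyt plays Z (best of 9, 9, 10); Nexon gets 1.
Among 11, 1, the best is 11 at Alpha. Subgame-perfect outcome: (Alpha, Z) with payoffs (11, 14).

Alpha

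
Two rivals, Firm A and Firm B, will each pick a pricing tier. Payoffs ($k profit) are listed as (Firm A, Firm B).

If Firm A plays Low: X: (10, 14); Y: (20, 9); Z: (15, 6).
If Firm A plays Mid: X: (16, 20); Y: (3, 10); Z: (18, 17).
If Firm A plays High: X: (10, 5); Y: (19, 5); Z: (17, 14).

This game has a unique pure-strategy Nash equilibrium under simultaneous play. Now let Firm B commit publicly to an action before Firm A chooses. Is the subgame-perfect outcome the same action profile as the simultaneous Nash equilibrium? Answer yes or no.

Work backward from Firm A's decision.
- X: BR = Mid, leader payoff 20.
- Y: BR = Low, leader payoff 9.
- Z: BR = Mid, leader payoff 17.
Firm B's induced payoffs are 20, 9, 17, so Firm B commits to X. Subgame-perfect outcome: (Mid, X) with payoffs (16, 20).
Now find the simultaneous Nash equilibrium.
Firm A's best replies: X→Mid; Y→Low; Z→Mid.
Firm B's best replies: Low→X; Mid→X; High→Z.
The unique mutual best reply is (Mid, X), giving (16, 20).
Sequential outcome (Mid, X) coincides with the Nash profile (Mid, X).

yes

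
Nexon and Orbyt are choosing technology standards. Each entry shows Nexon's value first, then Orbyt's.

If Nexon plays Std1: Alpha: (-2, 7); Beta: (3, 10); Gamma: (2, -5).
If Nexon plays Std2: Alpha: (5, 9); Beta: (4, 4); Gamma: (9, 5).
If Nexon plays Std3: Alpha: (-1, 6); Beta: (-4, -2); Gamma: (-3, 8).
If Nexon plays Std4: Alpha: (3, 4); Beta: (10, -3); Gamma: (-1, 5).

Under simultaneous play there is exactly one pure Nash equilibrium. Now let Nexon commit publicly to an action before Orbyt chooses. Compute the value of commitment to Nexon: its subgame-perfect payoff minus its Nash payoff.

0

Backward induction with Nexon moving first.
- Std1 → Orbyt plays Beta (best of 7, 10, -5); Nexon gets 3.
- Std2 → Orbyt plays Alpha (best of 9, 4, 5); Nexon gets 5.
- Std3 → Orbyt plays Gamma (best of 6, -2, 8); Nexon gets -3.
- Std4 → Orbyt plays Gamma (best of 4, -3, 5); Nexon gets -1.
Among 3, 5, -3, -1, the best is 5 at Std2. Subgame-perfect outcome: (Std2, Alpha) with payoffs (5, 9).
For the simultaneous game, intersect best replies.
Nexon's best replies: Alpha→Std2; Beta→Std4; Gamma→Std2.
Orbyt's best replies: Std1→Beta; Std2→Alpha; Std3→Gamma; Std4→Gamma.
The unique mutual best reply is (Std2, Alpha), giving (5, 9).
Nexon's commitment gain: 5 − 5 = 0.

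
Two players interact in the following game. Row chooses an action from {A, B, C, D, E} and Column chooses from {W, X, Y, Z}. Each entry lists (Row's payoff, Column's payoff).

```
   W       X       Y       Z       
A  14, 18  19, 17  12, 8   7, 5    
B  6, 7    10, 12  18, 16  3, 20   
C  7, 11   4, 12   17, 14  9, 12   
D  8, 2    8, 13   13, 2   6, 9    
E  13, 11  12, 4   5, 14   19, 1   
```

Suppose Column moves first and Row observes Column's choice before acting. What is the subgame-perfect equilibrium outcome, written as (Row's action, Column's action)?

Row best-responds to each possible Column move:
- W: BR = A, leader payoff 18.
- X: BR = A, leader payoff 17.
- Y: BR = B, leader payoff 16.
- Z: BR = E, leader payoff 1.
Column's induced payoffs are 18, 17, 16, 1, so Column commits to W. Subgame-perfect outcome: (A, W) with payoffs (14, 18).

(A, W)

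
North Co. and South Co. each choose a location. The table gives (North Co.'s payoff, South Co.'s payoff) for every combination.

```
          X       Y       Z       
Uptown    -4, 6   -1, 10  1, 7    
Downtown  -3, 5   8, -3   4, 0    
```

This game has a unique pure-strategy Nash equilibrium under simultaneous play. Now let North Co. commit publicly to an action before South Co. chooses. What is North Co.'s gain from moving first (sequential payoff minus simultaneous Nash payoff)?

2

Backward induction with North Co. moving first.
- Uptown: BR = Y, leader payoff -1.
- Downtown: BR = X, leader payoff -3.
North Co.'s induced payoffs are -1, -3, so North Co. commits to Uptown. Subgame-perfect outcome: (Uptown, Y) with payoffs (-1, 10).
Under simultaneous play:
North Co.'s best replies: X→Downtown; Y→Downtown; Z→Downtown.
South Co.'s best replies: Uptown→Y; Downtown→X.
Only (Downtown, X) has each player best-responding; Nash payoffs (-3, 5).
North Co.'s commitment gain: -1 − -3 = 2.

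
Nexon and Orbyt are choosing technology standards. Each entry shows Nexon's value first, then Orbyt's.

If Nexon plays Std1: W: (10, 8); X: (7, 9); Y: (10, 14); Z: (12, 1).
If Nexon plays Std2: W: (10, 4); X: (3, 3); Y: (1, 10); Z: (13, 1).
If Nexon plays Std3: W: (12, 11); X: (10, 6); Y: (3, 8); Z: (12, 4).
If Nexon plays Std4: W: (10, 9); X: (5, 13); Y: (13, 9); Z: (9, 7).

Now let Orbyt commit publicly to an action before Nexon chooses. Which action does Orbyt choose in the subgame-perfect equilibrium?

Work backward from Nexon's decision.
- W: BR = Std3, leader payoff 11.
- X: BR = Std3, leader payoff 6.
- Y: BR = Std4, leader payoff 9.
- Z: BR = Std2, leader payoff 1.
Maximizing over 11, 6, 9, 1, Orbyt chooses W. Subgame-perfect outcome: (Std3, W) with payoffs (12, 11).

W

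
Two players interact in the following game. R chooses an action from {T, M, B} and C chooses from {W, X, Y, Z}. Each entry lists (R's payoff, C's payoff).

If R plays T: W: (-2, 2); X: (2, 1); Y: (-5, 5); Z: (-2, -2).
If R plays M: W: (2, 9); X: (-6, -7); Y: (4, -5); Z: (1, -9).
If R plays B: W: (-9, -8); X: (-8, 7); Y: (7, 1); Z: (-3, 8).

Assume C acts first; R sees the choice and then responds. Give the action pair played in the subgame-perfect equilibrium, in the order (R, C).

(M, W)

Backward induction with C moving first.
- W → R plays M (best of -2, 2, -9); C gets 9.
- X → R plays T (best of 2, -6, -8); C gets 1.
- Y → R plays B (best of -5, 4, 7); C gets 1.
- Z → R plays M (best of -2, 1, -3); C gets -9.
C's induced payoffs are 9, 1, 1, -9, so C commits to W. Subgame-perfect outcome: (M, W) with payoffs (2, 9).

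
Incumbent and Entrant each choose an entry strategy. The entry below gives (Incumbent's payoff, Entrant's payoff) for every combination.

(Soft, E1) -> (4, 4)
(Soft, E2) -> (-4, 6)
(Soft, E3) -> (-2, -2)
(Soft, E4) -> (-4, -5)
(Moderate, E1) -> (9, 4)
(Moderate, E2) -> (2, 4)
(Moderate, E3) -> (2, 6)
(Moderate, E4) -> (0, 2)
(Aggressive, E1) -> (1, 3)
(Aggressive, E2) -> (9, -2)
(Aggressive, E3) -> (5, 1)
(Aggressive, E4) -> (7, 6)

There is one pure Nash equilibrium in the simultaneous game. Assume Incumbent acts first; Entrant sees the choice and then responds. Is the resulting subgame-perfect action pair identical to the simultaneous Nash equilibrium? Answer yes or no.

Solve by backward induction (Incumbent leads).
- Soft: BR = E2, leader payoff -4.
- Moderate: BR = E3, leader payoff 2.
- Aggressive: BR = E4, leader payoff 7.
Among -4, 2, 7, the best is 7 at Aggressive. Subgame-perfect outcome: (Aggressive, E4) with payoffs (7, 6).
Now find the simultaneous Nash equilibrium.
Incumbent's best replies: E1→Moderate; E2→Aggressive; E3→Aggressive; E4→Aggressive.
Entrant's best replies: Soft→E2; Moderate→E3; Aggressive→E4.
Only (Aggressive, E4) has each player best-responding; Nash payoffs (7, 6).
Sequential outcome (Aggressive, E4) coincides with the Nash profile (Aggressive, E4).

yes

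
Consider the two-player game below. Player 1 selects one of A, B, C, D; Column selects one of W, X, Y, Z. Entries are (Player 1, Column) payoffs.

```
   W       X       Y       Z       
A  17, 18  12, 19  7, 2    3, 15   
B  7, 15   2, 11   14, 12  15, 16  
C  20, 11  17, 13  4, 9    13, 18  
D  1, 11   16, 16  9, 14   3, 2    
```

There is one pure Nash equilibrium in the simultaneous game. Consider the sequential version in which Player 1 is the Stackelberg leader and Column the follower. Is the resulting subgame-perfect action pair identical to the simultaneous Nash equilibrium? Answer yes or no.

no

Backward induction with Player 1 moving first.
- A: Column compares 18, 19, 2, 15 and picks X; Player 1 would get 12.
- B: Column compares 15, 11, 12, 16 and picks Z; Player 1 would get 15.
- C: Column compares 11, 13, 9, 18 and picks Z; Player 1 would get 13.
- D: Column compares 11, 16, 14, 2 and picks X; Player 1 would get 16.
Among 12, 15, 13, 16, the best is 16 at D. Subgame-perfect outcome: (D, X) with payoffs (16, 16).
Now find the simultaneous Nash equilibrium.
Player 1's best replies: W→C; X→C; Y→B; Z→B.
Column's best replies: A→X; B→Z; C→Z; D→X.
Only (B, Z) has each player best-responding; Nash payoffs (15, 16).
Sequential outcome (D, X) differs from the Nash profile (B, Z).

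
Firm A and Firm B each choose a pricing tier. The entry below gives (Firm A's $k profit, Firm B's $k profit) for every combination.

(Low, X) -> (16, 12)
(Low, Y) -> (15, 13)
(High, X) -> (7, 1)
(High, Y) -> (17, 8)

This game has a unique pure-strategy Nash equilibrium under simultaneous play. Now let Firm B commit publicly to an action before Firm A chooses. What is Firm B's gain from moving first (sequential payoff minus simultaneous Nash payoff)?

4

Work backward from Firm A's decision.
- X → Firm A plays Low (best of 16, 7); Firm B gets 12.
- Y → Firm A plays High (best of 15, 17); Firm B gets 8.
Among 12, 8, the best is 12 at X. Subgame-perfect outcome: (Low, X) with payoffs (16, 12).
For the simultaneous game, intersect best replies.
Firm A's best replies: X→Low; Y→High.
Firm B's best replies: Low→Y; High→Y.
Only (High, Y) has each player best-responding; Nash payoffs (17, 8).
Firm B's commitment gain: 12 − 8 = 4.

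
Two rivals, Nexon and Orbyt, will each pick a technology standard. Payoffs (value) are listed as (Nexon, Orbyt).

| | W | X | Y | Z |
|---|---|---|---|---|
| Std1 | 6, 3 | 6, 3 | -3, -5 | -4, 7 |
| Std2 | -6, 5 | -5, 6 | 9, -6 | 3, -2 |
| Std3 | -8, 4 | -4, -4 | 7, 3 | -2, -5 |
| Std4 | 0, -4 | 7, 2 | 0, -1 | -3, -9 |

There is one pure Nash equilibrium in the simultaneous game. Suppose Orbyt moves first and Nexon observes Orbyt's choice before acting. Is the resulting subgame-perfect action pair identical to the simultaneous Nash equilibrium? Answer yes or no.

no

Work backward from Nexon's decision.
- W: BR = Std1, leader payoff 3.
- X: BR = Std4, leader payoff 2.
- Y: BR = Std2, leader payoff -6.
- Z: BR = Std2, leader payoff -2.
Among 3, 2, -6, -2, the best is 3 at W. Subgame-perfect outcome: (Std1, W) with payoffs (6, 3).
Under simultaneous play:
Nexon's best replies: W→Std1; X→Std4; Y→Std2; Z→Std2.
Orbyt's best replies: Std1→Z; Std2→X; Std3→W; Std4→X.
The unique mutual best reply is (Std4, X), giving (7, 2).
Sequential outcome (Std1, W) differs from the Nash profile (Std4, X).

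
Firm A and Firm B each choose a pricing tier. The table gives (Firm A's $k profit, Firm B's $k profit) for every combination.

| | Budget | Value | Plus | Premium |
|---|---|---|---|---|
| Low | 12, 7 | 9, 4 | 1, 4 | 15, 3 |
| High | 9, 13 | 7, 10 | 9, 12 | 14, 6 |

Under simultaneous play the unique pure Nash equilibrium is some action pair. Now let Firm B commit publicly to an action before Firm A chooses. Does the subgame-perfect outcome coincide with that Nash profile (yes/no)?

no

Backward induction with Firm B moving first.
- Budget: BR = Low, leader payoff 7.
- Value: BR = Low, leader payoff 4.
- Plus: BR = High, leader payoff 12.
- Premium: BR = Low, leader payoff 3.
Firm B's induced payoffs are 7, 4, 12, 3, so Firm B commits to Plus. Subgame-perfect outcome: (High, Plus) with payoffs (9, 12).
Now find the simultaneous Nash equilibrium.
Firm A's best replies: Budget→Low; Value→Low; Plus→High; Premium→Low.
Firm B's best replies: Low→Budget; High→Budget.
The unique mutual best reply is (Low, Budget), giving (12, 7).
Sequential outcome (High, Plus) differs from the Nash profile (Low, Budget).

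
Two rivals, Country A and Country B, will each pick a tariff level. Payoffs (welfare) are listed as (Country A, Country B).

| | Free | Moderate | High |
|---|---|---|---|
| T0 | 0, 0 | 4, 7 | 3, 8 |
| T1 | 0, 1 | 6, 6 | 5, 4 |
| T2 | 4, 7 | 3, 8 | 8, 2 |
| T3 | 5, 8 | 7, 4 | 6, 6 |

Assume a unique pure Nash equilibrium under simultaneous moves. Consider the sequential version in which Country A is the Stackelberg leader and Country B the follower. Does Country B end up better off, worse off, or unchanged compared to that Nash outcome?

Work backward from Country B's decision.
- T0: BR = High, leader payoff 3.
- T1: BR = Moderate, leader payoff 6.
- T2: BR = Moderate, leader payoff 3.
- T3: BR = Free, leader payoff 5.
Among 3, 6, 3, 5, the best is 6 at T1. Subgame-perfect outcome: (T1, Moderate) with payoffs (6, 6).
For the simultaneous game, intersect best replies.
Country A's best replies: Free→T3; Moderate→T3; High→T2.
Country B's best replies: T0→High; T1→Moderate; T2→Moderate; T3→Free.
Only (T3, Free) has each player best-responding; Nash payoffs (5, 8).
Country B earns 6 sequentially versus 8 at the Nash outcome: worse off.

worse off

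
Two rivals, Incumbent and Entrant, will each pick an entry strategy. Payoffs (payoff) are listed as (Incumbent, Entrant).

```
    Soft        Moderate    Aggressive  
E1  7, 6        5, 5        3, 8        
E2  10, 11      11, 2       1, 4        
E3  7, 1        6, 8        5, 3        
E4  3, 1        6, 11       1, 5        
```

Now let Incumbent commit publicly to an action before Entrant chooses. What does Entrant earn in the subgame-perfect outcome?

11

Work backward from Entrant's decision.
- E1: BR = Aggressive, leader payoff 3.
- E2: BR = Soft, leader payoff 10.
- E3: BR = Moderate, leader payoff 6.
- E4: BR = Moderate, leader payoff 6.
Incumbent's induced payoffs are 3, 10, 6, 6, so Incumbent commits to E2. Subgame-perfect outcome: (E2, Soft) with payoffs (10, 11).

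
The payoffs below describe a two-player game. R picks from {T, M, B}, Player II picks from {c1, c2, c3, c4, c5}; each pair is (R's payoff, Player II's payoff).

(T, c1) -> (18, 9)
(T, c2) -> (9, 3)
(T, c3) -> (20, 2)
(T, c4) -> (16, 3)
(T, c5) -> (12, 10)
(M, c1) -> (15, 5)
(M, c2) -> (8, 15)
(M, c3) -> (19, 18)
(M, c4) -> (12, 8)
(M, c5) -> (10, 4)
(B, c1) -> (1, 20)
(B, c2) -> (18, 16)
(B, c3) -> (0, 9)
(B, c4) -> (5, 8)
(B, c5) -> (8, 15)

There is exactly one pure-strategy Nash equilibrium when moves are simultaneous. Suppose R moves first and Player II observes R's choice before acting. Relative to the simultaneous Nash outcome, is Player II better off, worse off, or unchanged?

Player II best-responds to each possible R move:
- T: Player II compares 9, 3, 2, 3, 10 and picks c5; R would get 12.
- M: Player II compares 5, 15, 18, 8, 4 and picks c3; R would get 19.
- B: Player II compares 20, 16, 9, 8, 15 and picks c1; R would get 1.
R's induced payoffs are 12, 19, 1, so R commits to M. Subgame-perfect outcome: (M, c3) with payoffs (19, 18).
For the simultaneous game, intersect best replies.
R's best replies: c1→T; c2→B; c3→T; c4→T; c5→T.
Player II's best replies: T→c5; M→c3; B→c1.
Only (T, c5) has each player best-responding; Nash payoffs (12, 10).
Player II earns 18 sequentially versus 10 at the Nash outcome: better off.

better off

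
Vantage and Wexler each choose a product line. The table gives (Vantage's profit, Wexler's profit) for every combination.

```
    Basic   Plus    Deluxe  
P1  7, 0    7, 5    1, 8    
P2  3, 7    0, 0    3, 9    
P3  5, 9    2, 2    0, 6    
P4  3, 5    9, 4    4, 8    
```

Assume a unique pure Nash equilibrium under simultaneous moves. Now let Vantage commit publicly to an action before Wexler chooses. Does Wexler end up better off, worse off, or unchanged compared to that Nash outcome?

better off

Solve by backward induction (Vantage leads).
- P1: BR = Deluxe, leader payoff 1.
- P2: BR = Deluxe, leader payoff 3.
- P3: BR = Basic, leader payoff 5.
- P4: BR = Deluxe, leader payoff 4.
Among 1, 3, 5, 4, the best is 5 at P3. Subgame-perfect outcome: (P3, Basic) with payoffs (5, 9).
Now find the simultaneous Nash equilibrium.
Vantage's best replies: Basic→P1; Plus→P4; Deluxe→P4.
Wexler's best replies: P1→Deluxe; P2→Deluxe; P3→Basic; P4→Deluxe.
The unique mutual best reply is (P4, Deluxe), giving (4, 8).
Wexler earns 9 sequentially versus 8 at the Nash outcome: better off.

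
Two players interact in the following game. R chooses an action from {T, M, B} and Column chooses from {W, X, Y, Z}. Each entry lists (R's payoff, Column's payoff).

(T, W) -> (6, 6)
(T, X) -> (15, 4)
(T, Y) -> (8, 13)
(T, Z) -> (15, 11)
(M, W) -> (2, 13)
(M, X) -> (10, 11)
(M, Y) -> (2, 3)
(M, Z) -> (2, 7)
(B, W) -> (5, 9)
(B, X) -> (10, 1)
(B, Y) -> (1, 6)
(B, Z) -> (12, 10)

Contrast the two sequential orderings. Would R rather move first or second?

first

If R leads: Column's best replies are T→Y, M→W, B→Z; R's induced payoffs 8, 2, 12; outcome (B, Z), payoffs (12, 10).
If Column leads: R's best replies are W→T, X→T, Y→T, Z→T; Column's induced payoffs 6, 4, 13, 11; outcome (T, Y), payoffs (8, 13).
R gets 12 moving first and 8 moving second, so R prefers to move first.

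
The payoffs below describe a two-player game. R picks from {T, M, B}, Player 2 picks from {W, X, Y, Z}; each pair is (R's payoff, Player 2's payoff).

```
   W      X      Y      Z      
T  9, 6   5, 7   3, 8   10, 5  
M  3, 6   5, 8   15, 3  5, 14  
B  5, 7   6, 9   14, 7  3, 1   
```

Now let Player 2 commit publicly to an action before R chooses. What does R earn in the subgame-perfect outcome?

Backward induction with Player 2 moving first.
- W: R compares 9, 3, 5 and picks T; Player 2 would get 6.
- X: R compares 5, 5, 6 and picks B; Player 2 would get 9.
- Y: R compares 3, 15, 14 and picks M; Player 2 would get 3.
- Z: R compares 10, 5, 3 and picks T; Player 2 would get 5.
Player 2's induced payoffs are 6, 9, 3, 5, so Player 2 commits to X. Subgame-perfect outcome: (B, X) with payoffs (6, 9).

6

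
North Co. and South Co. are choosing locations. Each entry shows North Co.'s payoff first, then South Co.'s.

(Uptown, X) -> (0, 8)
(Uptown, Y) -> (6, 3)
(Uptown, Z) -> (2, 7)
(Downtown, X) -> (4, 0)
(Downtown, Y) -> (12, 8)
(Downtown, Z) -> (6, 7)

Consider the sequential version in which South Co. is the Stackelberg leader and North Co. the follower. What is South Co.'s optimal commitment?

North Co. best-responds to each possible South Co. move:
- X → North Co. plays Downtown (best of 0, 4); South Co. gets 0.
- Y → North Co. plays Downtown (best of 6, 12); South Co. gets 8.
- Z → North Co. plays Downtown (best of 2, 6); South Co. gets 7.
Among 0, 8, 7, the best is 8 at Y. Subgame-perfect outcome: (Downtown, Y) with payoffs (12, 8).

Y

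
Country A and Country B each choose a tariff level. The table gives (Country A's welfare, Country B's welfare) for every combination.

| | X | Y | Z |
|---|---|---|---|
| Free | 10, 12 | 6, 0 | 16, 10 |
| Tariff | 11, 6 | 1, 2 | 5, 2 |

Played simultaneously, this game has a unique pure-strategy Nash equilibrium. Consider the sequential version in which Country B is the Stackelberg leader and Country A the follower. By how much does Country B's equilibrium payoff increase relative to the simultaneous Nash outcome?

Country A best-responds to each possible Country B move:
- X: Country A compares 10, 11 and picks Tariff; Country B would get 6.
- Y: Country A compares 6, 1 and picks Free; Country B would get 0.
- Z: Country A compares 16, 5 and picks Free; Country B would get 10.
Among 6, 0, 10, the best is 10 at Z. Subgame-perfect outcome: (Free, Z) with payoffs (16, 10).
For the simultaneous game, intersect best replies.
Country A's best replies: X→Tariff; Y→Free; Z→Free.
Country B's best replies: Free→X; Tariff→X.
Only (Tariff, X) has each player best-responding; Nash payoffs (11, 6).
Country B's commitment gain: 10 − 6 = 4.

4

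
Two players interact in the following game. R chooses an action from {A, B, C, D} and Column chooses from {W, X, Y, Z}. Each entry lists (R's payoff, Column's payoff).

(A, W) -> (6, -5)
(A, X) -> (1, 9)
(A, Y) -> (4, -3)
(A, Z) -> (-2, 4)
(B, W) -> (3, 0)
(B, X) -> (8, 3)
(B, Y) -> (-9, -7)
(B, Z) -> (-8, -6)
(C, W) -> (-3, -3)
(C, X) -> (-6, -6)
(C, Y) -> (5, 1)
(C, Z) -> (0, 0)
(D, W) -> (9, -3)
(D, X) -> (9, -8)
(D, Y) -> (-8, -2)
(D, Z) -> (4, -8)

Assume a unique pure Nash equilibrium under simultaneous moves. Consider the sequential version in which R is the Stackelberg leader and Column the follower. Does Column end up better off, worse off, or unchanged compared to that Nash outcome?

better off

Column best-responds to each possible R move:
- A → Column plays X (best of -5, 9, -3, 4); R gets 1.
- B → Column plays X (best of 0, 3, -7, -6); R gets 8.
- C → Column plays Y (best of -3, -6, 1, 0); R gets 5.
- D → Column plays Y (best of -3, -8, -2, -8); R gets -8.
Maximizing over 1, 8, 5, -8, R chooses B. Subgame-perfect outcome: (B, X) with payoffs (8, 3).
Now find the simultaneous Nash equilibrium.
R's best replies: W→D; X→D; Y→C; Z→D.
Column's best replies: A→X; B→X; C→Y; D→Y.
Only (C, Y) has each player best-responding; Nash payoffs (5, 1).
Column earns 3 sequentially versus 1 at the Nash outcome: better off.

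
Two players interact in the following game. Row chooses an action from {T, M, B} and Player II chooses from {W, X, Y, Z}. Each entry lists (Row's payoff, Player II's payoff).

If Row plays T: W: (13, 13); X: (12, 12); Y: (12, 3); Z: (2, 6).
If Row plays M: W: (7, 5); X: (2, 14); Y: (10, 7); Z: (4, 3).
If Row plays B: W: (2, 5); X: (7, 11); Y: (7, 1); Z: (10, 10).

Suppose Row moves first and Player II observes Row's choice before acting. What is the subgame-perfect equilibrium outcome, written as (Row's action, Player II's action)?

(T, W)

Backward induction with Row moving first.
- T: BR = W, leader payoff 13.
- M: BR = X, leader payoff 2.
- B: BR = X, leader payoff 7.
Among 13, 2, 7, the best is 13 at T. Subgame-perfect outcome: (T, W) with payoffs (13, 13).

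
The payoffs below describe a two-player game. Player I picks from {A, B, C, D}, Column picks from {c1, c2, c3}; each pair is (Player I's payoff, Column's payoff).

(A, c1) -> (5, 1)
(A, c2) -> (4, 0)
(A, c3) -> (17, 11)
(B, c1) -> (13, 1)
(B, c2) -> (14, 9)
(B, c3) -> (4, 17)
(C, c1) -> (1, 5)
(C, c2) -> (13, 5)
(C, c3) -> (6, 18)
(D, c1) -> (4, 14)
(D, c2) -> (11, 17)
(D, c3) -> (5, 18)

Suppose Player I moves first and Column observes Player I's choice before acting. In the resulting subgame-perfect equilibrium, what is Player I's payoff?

Column best-responds to each possible Player I move:
- A: Column compares 1, 0, 11 and picks c3; Player I would get 17.
- B: Column compares 1, 9, 17 and picks c3; Player I would get 4.
- C: Column compares 5, 5, 18 and picks c3; Player I would get 6.
- D: Column compares 14, 17, 18 and picks c3; Player I would get 5.
Maximizing over 17, 4, 6, 5, Player I chooses A. Subgame-perfect outcome: (A, c3) with payoffs (17, 11).

17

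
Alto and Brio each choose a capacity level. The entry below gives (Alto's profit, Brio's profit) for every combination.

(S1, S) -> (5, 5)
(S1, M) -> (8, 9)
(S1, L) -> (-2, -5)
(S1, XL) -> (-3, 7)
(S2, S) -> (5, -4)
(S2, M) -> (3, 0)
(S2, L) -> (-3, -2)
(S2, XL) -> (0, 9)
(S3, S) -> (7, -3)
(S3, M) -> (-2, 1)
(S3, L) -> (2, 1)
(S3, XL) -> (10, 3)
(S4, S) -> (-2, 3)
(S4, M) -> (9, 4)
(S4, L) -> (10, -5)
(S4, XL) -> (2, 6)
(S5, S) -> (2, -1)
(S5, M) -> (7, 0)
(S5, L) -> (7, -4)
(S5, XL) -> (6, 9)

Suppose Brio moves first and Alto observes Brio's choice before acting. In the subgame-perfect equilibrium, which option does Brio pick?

M

Backward induction with Brio moving first.
- S → Alto plays S3 (best of 5, 5, 7, -2, 2); Brio gets -3.
- M → Alto plays S4 (best of 8, 3, -2, 9, 7); Brio gets 4.
- L → Alto plays S4 (best of -2, -3, 2, 10, 7); Brio gets -5.
- XL → Alto plays S3 (best of -3, 0, 10, 2, 6); Brio gets 3.
Brio's induced payoffs are -3, 4, -5, 3, so Brio commits to M. Subgame-perfect outcome: (S4, M) with payoffs (9, 4).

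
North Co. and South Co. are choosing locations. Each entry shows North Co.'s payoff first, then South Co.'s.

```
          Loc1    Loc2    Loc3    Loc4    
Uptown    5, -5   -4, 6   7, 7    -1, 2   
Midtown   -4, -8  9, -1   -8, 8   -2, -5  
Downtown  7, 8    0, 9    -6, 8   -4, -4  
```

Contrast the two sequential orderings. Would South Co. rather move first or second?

first

If North Co. leads: South Co.'s best replies are Uptown→Loc3, Midtown→Loc3, Downtown→Loc2; North Co.'s induced payoffs 7, -8, 0; outcome (Uptown, Loc3), payoffs (7, 7).
If South Co. leads: North Co.'s best replies are Loc1→Downtown, Loc2→Midtown, Loc3→Uptown, Loc4→Uptown; South Co.'s induced payoffs 8, -1, 7, 2; outcome (Downtown, Loc1), payoffs (7, 8).
South Co. gets 8 moving first and 7 moving second, so South Co. prefers to move first.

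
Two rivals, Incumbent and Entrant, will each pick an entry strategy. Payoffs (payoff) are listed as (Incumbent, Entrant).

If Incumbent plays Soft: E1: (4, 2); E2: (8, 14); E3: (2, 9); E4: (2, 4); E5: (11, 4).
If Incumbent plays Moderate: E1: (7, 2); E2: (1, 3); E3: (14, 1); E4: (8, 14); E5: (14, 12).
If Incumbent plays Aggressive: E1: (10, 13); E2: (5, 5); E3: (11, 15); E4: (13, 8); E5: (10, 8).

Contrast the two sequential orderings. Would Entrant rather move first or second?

second

If Incumbent leads: Entrant's best replies are Soft→E2, Moderate→E4, Aggressive→E3; Incumbent's induced payoffs 8, 8, 11; outcome (Aggressive, E3), payoffs (11, 15).
If Entrant leads: Incumbent's best replies are E1→Aggressive, E2→Soft, E3→Moderate, E4→Aggressive, E5→Moderate; Entrant's induced payoffs 13, 14, 1, 8, 12; outcome (Soft, E2), payoffs (8, 14).
Entrant gets 14 moving first and 15 moving second, so Entrant prefers to move second.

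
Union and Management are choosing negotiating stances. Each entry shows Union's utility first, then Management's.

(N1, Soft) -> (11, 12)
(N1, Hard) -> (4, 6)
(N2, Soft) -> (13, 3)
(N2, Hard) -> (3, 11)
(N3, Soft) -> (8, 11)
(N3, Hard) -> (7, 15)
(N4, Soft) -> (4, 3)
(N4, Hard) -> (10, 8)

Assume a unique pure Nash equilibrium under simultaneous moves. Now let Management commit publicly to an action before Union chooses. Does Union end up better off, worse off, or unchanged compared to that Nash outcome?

Work backward from Union's decision.
- Soft → Union plays N2 (best of 11, 13, 8, 4); Management gets 3.
- Hard → Union plays N4 (best of 4, 3, 7, 10); Management gets 8.
Management's induced payoffs are 3, 8, so Management commits to Hard. Subgame-perfect outcome: (N4, Hard) with payoffs (10, 8).
Now find the simultaneous Nash equilibrium.
Union's best replies: Soft→N2; Hard→N4.
Management's best replies: N1→Soft; N2→Hard; N3→Hard; N4→Hard.
The unique mutual best reply is (N4, Hard), giving (10, 8).
Union earns 10 sequentially versus 10 at the Nash outcome: unchanged.

unchanged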